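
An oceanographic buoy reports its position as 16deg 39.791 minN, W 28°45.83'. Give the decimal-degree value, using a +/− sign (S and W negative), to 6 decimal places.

16.663183, -28.763833

φ: 16 + 39.791/60 = 16.6631833
N ⇒ keep positive
λ: 28 + 45.83/60 = 28.7638333
hemisphere W, so the sign is −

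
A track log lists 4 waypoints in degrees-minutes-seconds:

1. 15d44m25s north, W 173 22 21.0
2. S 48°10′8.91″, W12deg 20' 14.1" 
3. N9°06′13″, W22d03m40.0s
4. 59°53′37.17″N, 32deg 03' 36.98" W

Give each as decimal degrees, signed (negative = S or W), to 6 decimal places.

1. 15.740278, -173.372500
2. -48.169142, -12.337250
3. 9.103611, -22.061111
4. 59.893658, -32.060272

Point 1:
  Latitude: 44′ + 25″ = 44.41667′; 15 + 44.41667/60 = 15.7402778
  N → positive
  Longitude: 173 + 22/60 + 21/3600 = 173.3725000
  hemisphere W, so the sign is −
Point 2:
  Lat: 48° + 10/60 + 8.91/3600 = 48 + 0.166667 + 0.002475 = 48.1691417
  S ⇒ negate
  Longitude: 12° + 20/60 + 14.1/3600 = 12 + 0.333333 + 0.003917 = 12.3372500
  hemisphere W, so the sign is −
Point 3:
  φ: 9° + 6/60 + 13/3600 = 9 + 0.100000 + 0.003611 = 9.1036111
  N → positive
  λ: 22 + 3/60 + 40/3600 = 22.0611111
  hemisphere W, so the sign is −
Point 4:
  Lat: 59° + 53/60 + 37.17/3600 = 59 + 0.883333 + 0.010325 = 59.8936583
  N ⇒ keep positive
  Longitude: 32° + 3/60 + 36.98/3600 = 32 + 0.050000 + 0.010272 = 32.0602722
  W ⇒ negate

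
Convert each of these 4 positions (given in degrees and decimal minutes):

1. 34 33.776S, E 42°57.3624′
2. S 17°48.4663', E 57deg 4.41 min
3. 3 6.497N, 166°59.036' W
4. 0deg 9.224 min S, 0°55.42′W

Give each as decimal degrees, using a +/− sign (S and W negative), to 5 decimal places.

1. -34.56293, 42.95604
2. -17.80777, 57.07350
3. 3.10828, -166.98393
4. -0.15373, -0.92367

Point 1:
  Latitude: 34 + 33.776/60 = 34.562933
  hemisphere S, so the sign is −
  Longitude: 57.3624′ = 0.956040°; total 42.956040
  E ⇒ keep positive
Point 2:
  Latitude: 17 + 48.4663/60 = 17.807772
  hemisphere S, so the sign is −
  Longitude: 4.41′ = 0.073500°; total 57.073500
  E → positive
Point 3:
  Latitude: 6.497′ = 0.108283°; total 3.108283
  N → positive
  λ: 59.036′ = 0.983933°; total 166.983933
  W ⇒ negate
Point 4:
  Latitude: 9.224′ = 0.153733°; total 0.153733
  S → negative
  λ: 0 + 55.42/60 = 0.923667
  W → negative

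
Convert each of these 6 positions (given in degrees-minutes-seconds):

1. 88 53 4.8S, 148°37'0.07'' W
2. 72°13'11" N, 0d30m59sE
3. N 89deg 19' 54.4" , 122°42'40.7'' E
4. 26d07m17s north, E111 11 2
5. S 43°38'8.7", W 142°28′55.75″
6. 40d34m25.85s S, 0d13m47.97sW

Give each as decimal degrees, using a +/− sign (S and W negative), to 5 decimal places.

1. -88.88467, -148.61669
2. 72.21972, 0.51639
3. 89.33178, 122.71131
4. 26.12139, 111.18389
5. -43.63575, -142.48215
6. -40.57385, -0.22999

Point 1:
  Lat: 88 + 53/60 + 4.8/3600 = 88.884667
  S → negative
  Lon: 148° + 37/60 + 0.07/3600 = 148 + 0.616667 + 0.000019 = 148.616686
  W ⇒ negate
Point 2:
  Lat: 72° + 13/60 + 11/3600 = 72 + 0.216667 + 0.003056 = 72.219722
  N ⇒ keep positive
  Longitude: 30′ + 59″ = 30.98333′; 0 + 30.98333/60 = 0.516389
  E ⇒ keep positive
Point 3:
  Lat: 89° + 19/60 + 54.4/3600 = 89 + 0.316667 + 0.015111 = 89.331778
  N → positive
  Longitude: 122 + 42/60 + 40.7/3600 = 122.711306
  E ⇒ keep positive
Point 4:
  Lat: 26° + 7/60 + 17/3600 = 26 + 0.116667 + 0.004722 = 26.121389
  N ⇒ keep positive
  Longitude: 111 + 11/60 + 2/3600 = 111.183889
  E ⇒ keep positive
Point 5:
  φ: 38′ + 8.7″ = 38.14500′; 43 + 38.14500/60 = 43.635750
  S ⇒ negate
  λ: 142° + 28/60 + 55.75/3600 = 142 + 0.466667 + 0.015486 = 142.482153
  W → negative
Point 6:
  φ: 34′ + 25.85″ = 34.43083′; 40 + 34.43083/60 = 40.573847
  S → negative
  Longitude: 0° + 13/60 + 47.97/3600 = 0 + 0.216667 + 0.013325 = 0.229992
  W ⇒ negate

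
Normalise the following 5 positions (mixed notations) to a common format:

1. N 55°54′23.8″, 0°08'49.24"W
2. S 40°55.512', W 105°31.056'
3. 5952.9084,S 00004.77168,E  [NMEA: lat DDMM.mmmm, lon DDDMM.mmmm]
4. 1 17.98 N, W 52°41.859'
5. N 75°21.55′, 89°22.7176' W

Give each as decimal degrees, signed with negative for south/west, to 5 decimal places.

Point 1:
  Latitude: 55° + 54/60 + 23.8/3600 = 55 + 0.900000 + 0.006611 = 55.906611
  N ⇒ keep positive
  Longitude: 0 + 8/60 + 49.24/3600 = 0.147011
  W → negative
Point 2:
  Latitude: 40 + 55.512/60 = 40.925200
  S → negative
  λ: 31.056′ = 0.517600°; total 105.517600
  W → negative
Point 3:
  Latitude: split at 2 digits → 59° and 52.9084′; 59 + 52.9084/60 = 59.881807
  S ⇒ negate
  Lon: split at 3 digits → 000° and 4.77168′; 0 + 4.77168/60 = 0.079528
  E → positive
Point 4:
  Latitude: 17.98′ = 0.299667°; total 1.299667
  N ⇒ keep positive
  Lon: 41.859′ = 0.697650°; total 52.697650
  hemisphere W, so the sign is −
Point 5:
  φ: 75 + 21.55/60 = 75.359167
  N → positive
  Lon: 22.7176′ = 0.378627°; total 89.378627
  hemisphere W, so the sign is −

1. 55.90661, -0.14701
2. -40.92520, -105.51760
3. -59.88181, 0.07953
4. 1.29967, -52.69765
5. 75.35917, -89.37863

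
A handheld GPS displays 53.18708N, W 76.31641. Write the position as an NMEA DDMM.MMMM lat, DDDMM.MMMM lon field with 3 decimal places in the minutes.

5311.225,N / 07618.985,W

Latitude: minutes = (53.187080 − 53) × 60 = 11.22480
Lon: minutes = (76.316410 − 76) × 60 = 18.98460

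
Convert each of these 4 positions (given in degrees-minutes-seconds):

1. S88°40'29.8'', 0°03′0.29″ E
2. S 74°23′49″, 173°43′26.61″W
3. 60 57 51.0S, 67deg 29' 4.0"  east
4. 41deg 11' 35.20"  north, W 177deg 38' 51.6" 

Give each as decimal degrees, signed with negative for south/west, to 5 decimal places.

1. -88.67494, 0.05008
2. -74.39694, -173.72406
3. -60.96417, 67.48444
4. 41.19311, -177.64767

Point 1:
  φ: 88° + 40/60 + 29.8/3600 = 88 + 0.666667 + 0.008278 = 88.674944
  hemisphere S, so the sign is −
  λ: 0° + 3/60 + 0.29/3600 = 0 + 0.050000 + 0.000081 = 0.050081
  E ⇒ keep positive
Point 2:
  Latitude: 74 + 23/60 + 49/3600 = 74.396944
  S ⇒ negate
  λ: 43′ + 26.61″ = 43.44350′; 173 + 43.44350/60 = 173.724058
  W ⇒ negate
Point 3:
  φ: 60 + 57/60 + 51/3600 = 60.964167
  S ⇒ negate
  λ: 29′ + 4″ = 29.06667′; 67 + 29.06667/60 = 67.484444
  E → positive
Point 4:
  Lat: 41 + 11/60 + 35.2/3600 = 41.193111
  N → positive
  λ: 177° + 38/60 + 51.6/3600 = 177 + 0.633333 + 0.014333 = 177.647667
  hemisphere W, so the sign is −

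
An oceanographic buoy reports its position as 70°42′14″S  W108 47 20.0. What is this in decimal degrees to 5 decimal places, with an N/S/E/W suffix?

Lat: 70° + 42/60 + 14/3600 = 70 + 0.700000 + 0.003889 = 70.703889
Longitude: 47′ + 20″ = 47.33333′; 108 + 47.33333/60 = 108.788889

70.70389° S, 108.78889° W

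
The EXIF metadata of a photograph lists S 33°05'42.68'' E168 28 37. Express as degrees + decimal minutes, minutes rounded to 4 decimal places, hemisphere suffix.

33° 5.7113′ S, 168° 28.6167′ E

φ: 5 + 42.68/60 = 5.711333′
λ: seconds/60 = 0.61667; minutes = 28 + 0.61667 = 28.616667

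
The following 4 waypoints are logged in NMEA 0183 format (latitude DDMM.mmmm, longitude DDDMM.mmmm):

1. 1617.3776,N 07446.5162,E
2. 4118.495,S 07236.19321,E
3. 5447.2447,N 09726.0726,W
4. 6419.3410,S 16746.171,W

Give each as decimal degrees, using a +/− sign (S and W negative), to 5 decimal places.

1. 16.28963, 74.77527
2. -41.30825, 72.60322
3. 54.78741, -97.43454
4. -64.32235, -167.76952

Point 1:
  Lat: split at 2 digits → 16° and 17.3776′; 16 + 17.3776/60 = 16.289627
  N → positive
  Longitude: degrees = first 3 digits = 74, minutes = 46.5162; 74 + 46.5162/60 = 74.775270
  E ⇒ keep positive
Point 2:
  φ: degrees = first 2 digits = 41, minutes = 18.495; 41 + 18.495/60 = 41.308250
  hemisphere S, so the sign is −
  Lon: split at 3 digits → 072° and 36.19321′; 72 + 36.19321/60 = 72.603220
  E → positive
Point 3:
  Latitude: degrees = first 2 digits = 54, minutes = 47.2447; 54 + 47.2447/60 = 54.787412
  N → positive
  λ: degrees = first 3 digits = 97, minutes = 26.0726; 97 + 26.0726/60 = 97.434543
  hemisphere W, so the sign is −
Point 4:
  φ: split at 2 digits → 64° and 19.341′; 64 + 19.341/60 = 64.322350
  hemisphere S, so the sign is −
  λ: degrees = first 3 digits = 167, minutes = 46.171; 167 + 46.171/60 = 167.769517
  W ⇒ negate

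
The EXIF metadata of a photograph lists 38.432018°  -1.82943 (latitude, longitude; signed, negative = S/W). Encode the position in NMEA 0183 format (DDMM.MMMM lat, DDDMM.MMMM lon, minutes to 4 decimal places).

3825.9211,N / 00149.7658,W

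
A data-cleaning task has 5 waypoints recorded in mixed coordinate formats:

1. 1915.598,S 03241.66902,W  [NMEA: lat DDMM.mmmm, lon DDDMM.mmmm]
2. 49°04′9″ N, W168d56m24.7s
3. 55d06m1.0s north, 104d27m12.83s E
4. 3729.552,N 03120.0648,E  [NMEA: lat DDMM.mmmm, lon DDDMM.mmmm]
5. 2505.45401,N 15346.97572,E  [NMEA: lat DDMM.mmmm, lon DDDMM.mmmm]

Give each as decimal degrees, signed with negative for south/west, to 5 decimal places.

1. -19.25997, -32.69448
2. 49.06917, -168.94019
3. 55.10028, 104.45356
4. 37.49253, 31.33441
5. 25.09090, 153.78293

Point 1:
  Latitude: degrees = first 2 digits = 19, minutes = 15.598; 19 + 15.598/60 = 19.259967
  hemisphere S, so the sign is −
  Lon: split at 3 digits → 032° and 41.66902′; 32 + 41.66902/60 = 32.694484
  hemisphere W, so the sign is −
Point 2:
  Lat: 49 + 4/60 + 9/3600 = 49.069167
  N ⇒ keep positive
  λ: 168 + 56/60 + 24.7/3600 = 168.940194
  W → negative
Point 3:
  φ: 55 + 6/60 + 1/3600 = 55.100278
  N ⇒ keep positive
  λ: 104° + 27/60 + 12.83/3600 = 104 + 0.450000 + 0.003564 = 104.453564
  E ⇒ keep positive
Point 4:
  φ: degrees = first 2 digits = 37, minutes = 29.552; 37 + 29.552/60 = 37.492533
  N ⇒ keep positive
  Longitude: split at 3 digits → 031° and 20.0648′; 31 + 20.0648/60 = 31.334413
  E → positive
Point 5:
  Lat: split at 2 digits → 25° and 5.45401′; 25 + 5.45401/60 = 25.090900
  N → positive
  Longitude: split at 3 digits → 153° and 46.97572′; 153 + 46.97572/60 = 153.782929
  E → positive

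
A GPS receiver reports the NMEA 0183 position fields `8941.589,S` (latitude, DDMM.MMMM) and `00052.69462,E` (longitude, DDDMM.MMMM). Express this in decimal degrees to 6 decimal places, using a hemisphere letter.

89.693150° S, 0.878244° E

Latitude: degrees = first 2 digits = 89, minutes = 41.589; 89 + 41.589/60 = 89.6931500
Lon: degrees = first 3 digits = 0, minutes = 52.69462; 0 + 52.69462/60 = 0.8782437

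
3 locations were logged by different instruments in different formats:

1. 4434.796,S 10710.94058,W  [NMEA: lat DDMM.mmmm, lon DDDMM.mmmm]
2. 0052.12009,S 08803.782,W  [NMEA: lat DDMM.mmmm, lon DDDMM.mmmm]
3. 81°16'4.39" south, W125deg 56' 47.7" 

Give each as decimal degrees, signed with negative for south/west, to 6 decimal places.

1. -44.579933, -107.182343
2. -0.868668, -88.063033
3. -81.267886, -125.946583

Point 1:
  Latitude: split at 2 digits → 44° and 34.796′; 44 + 34.796/60 = 44.5799333
  S ⇒ negate
  λ: split at 3 digits → 107° and 10.94058′; 107 + 10.94058/60 = 107.1823430
  W → negative
Point 2:
  φ: split at 2 digits → 00° and 52.12009′; 0 + 52.12009/60 = 0.8686682
  S ⇒ negate
  λ: split at 3 digits → 088° and 3.782′; 88 + 3.782/60 = 88.0630333
  W → negative
Point 3:
  φ: 16′ + 4.39″ = 16.07317′; 81 + 16.07317/60 = 81.2678861
  S → negative
  Longitude: 125 + 56/60 + 47.7/3600 = 125.9465833
  W → negative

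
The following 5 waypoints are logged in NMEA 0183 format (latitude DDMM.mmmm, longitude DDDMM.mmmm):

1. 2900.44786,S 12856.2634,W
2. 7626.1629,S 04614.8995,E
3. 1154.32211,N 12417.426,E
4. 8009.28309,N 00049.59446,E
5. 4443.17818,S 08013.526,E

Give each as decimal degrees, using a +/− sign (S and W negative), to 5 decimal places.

1. -29.00746, -128.93772
2. -76.43605, 46.24833
3. 11.90537, 124.29043
4. 80.15472, 0.82657
5. -44.71964, 80.22543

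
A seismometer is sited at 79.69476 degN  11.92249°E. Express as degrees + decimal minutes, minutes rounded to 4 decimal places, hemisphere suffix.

79° 41.6856′ N, 11° 55.3494′ E

Latitude: fractional part 0.694760 → 41.685600 minutes
Lon: fractional part 0.922490 → 55.349400 minutes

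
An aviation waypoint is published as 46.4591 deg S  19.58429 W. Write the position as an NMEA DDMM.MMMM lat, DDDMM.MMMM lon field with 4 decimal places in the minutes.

Lat: minutes = (46.459100 − 46) × 60 = 27.546000
Longitude: 19° + 0.584290 × 60 = 19° 35.057400′

4627.5460,S / 01935.0574,W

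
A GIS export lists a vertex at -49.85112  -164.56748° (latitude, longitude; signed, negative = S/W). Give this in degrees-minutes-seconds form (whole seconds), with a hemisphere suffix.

Latitude is negative → S; |value| = 49.851120
Latitude: 0.851120° → 51.06720′; 0.06720 × 60 = 4.03″
Longitude is negative → W; |value| = 164.567480
λ: whole degrees 164; 34.04880′ → 34′ and 2.93″

49°51′4″ S, 164°34′3″ W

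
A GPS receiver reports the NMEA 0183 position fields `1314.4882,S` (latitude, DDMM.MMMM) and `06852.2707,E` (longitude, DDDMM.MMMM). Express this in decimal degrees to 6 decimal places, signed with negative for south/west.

-13.241470, 68.871178

φ: split at 2 digits → 13° and 14.4882′; 13 + 14.4882/60 = 13.2414700
S → negative
Longitude: split at 3 digits → 068° and 52.2707′; 68 + 52.2707/60 = 68.8711783
E ⇒ keep positive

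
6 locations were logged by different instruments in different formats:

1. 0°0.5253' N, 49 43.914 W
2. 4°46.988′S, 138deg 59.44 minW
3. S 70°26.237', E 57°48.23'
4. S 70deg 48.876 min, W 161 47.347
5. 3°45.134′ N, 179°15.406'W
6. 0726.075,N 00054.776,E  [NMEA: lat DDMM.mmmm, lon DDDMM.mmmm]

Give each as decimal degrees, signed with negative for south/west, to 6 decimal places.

Point 1:
  φ: 0.5253′ = 0.008755°; total 0.0087550
  N ⇒ keep positive
  λ: 43.914′ = 0.731900°; total 49.7319000
  W ⇒ negate
Point 2:
  φ: 46.988′ = 0.783133°; total 4.7831333
  S → negative
  λ: 59.44′ = 0.990667°; total 138.9906667
  W ⇒ negate
Point 3:
  Latitude: 26.237′ = 0.437283°; total 70.4372833
  hemisphere S, so the sign is −
  Longitude: 48.23′ = 0.803833°; total 57.8038333
  E → positive
Point 4:
  Lat: 70 + 48.876/60 = 70.8146000
  S → negative
  λ: 161 + 47.347/60 = 161.7891167
  hemisphere W, so the sign is −
Point 5:
  φ: 3 + 45.134/60 = 3.7522333
  N ⇒ keep positive
  Longitude: 15.406′ = 0.256767°; total 179.2567667
  W ⇒ negate
Point 6:
  Latitude: degrees = first 2 digits = 7, minutes = 26.075; 7 + 26.075/60 = 7.4345833
  N ⇒ keep positive
  Lon: split at 3 digits → 000° and 54.776′; 0 + 54.776/60 = 0.9129333
  E ⇒ keep positive

1. 0.008755, -49.731900
2. -4.783133, -138.990667
3. -70.437283, 57.803833
4. -70.814600, -161.789117
5. 3.752233, -179.256767
6. 7.434583, 0.912933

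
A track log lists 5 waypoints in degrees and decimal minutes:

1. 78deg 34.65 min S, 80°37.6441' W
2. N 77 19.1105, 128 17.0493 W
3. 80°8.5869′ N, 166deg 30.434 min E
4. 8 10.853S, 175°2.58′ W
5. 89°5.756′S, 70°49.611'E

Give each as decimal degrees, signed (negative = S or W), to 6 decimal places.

1. -78.577500, -80.627402
2. 77.318508, -128.284155
3. 80.143115, 166.507233
4. -8.180883, -175.043000
5. -89.095933, 70.826850

Point 1:
  φ: 78 + 34.65/60 = 78.5775000
  hemisphere S, so the sign is −
  λ: 80 + 37.6441/60 = 80.6274017
  W → negative
Point 2:
  φ: 77 + 19.1105/60 = 77.3185083
  N → positive
  λ: 128 + 17.0493/60 = 128.2841550
  W ⇒ negate
Point 3:
  Lat: 8.5869′ = 0.143115°; total 80.1431150
  N ⇒ keep positive
  Longitude: 166 + 30.434/60 = 166.5072333
  E → positive
Point 4:
  Latitude: 10.853′ = 0.180883°; total 8.1808833
  hemisphere S, so the sign is −
  Lon: 175 + 2.58/60 = 175.0430000
  hemisphere W, so the sign is −
Point 5:
  Latitude: 89 + 5.756/60 = 89.0959333
  S ⇒ negate
  Lon: 49.611′ = 0.826850°; total 70.8268500
  E → positive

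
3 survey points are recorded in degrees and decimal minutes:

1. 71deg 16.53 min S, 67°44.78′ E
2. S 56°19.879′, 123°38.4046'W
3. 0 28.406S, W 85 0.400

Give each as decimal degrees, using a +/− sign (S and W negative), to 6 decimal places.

1. -71.275500, 67.746333
2. -56.331317, -123.640077
3. -0.473433, -85.006667

Point 1:
  Latitude: 71 + 16.53/60 = 71.2755000
  S → negative
  Lon: 44.78′ = 0.746333°; total 67.7463333
  E ⇒ keep positive
Point 2:
  Lat: 56 + 19.879/60 = 56.3313167
  hemisphere S, so the sign is −
  Longitude: 123 + 38.4046/60 = 123.6400767
  hemisphere W, so the sign is −
Point 3:
  φ: 28.406′ = 0.473433°; total 0.4734333
  S ⇒ negate
  λ: 85 + 0.4/60 = 85.0066667
  hemisphere W, so the sign is −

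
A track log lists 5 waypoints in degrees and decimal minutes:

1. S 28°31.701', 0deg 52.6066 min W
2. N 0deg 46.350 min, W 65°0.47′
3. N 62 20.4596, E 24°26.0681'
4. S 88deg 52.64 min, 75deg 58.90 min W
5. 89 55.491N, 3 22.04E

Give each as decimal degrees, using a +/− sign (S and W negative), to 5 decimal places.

Point 1:
  Lat: 31.701′ = 0.528350°; total 28.528350
  S → negative
  Lon: 52.6066′ = 0.876777°; total 0.876777
  hemisphere W, so the sign is −
Point 2:
  Latitude: 46.35′ = 0.772500°; total 0.772500
  N ⇒ keep positive
  λ: 0.47′ = 0.007833°; total 65.007833
  W → negative
Point 3:
  Latitude: 62 + 20.4596/60 = 62.340993
  N → positive
  Longitude: 24 + 26.0681/60 = 24.434468
  E → positive
Point 4:
  φ: 88 + 52.64/60 = 88.877333
  S ⇒ negate
  λ: 58.9′ = 0.981667°; total 75.981667
  hemisphere W, so the sign is −
Point 5:
  Latitude: 55.491′ = 0.924850°; total 89.924850
  N → positive
  λ: 22.04′ = 0.367333°; total 3.367333
  E ⇒ keep positive

1. -28.52835, -0.87678
2. 0.77250, -65.00783
3. 62.34099, 24.43447
4. -88.87733, -75.98167
5. 89.92485, 3.36733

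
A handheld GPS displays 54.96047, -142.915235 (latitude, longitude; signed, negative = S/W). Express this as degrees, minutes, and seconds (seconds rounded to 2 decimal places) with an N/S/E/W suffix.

54°57′37.69″ N, 142°54′54.85″ W

Latitude: 0.960470° → 57.62820′; 0.62820 × 60 = 37.6920″
Longitude is negative → W; |value| = 142.915235
Longitude: 0.915235 × 60 = 54.91410′ → 54′, remainder × 60 = 54.8460″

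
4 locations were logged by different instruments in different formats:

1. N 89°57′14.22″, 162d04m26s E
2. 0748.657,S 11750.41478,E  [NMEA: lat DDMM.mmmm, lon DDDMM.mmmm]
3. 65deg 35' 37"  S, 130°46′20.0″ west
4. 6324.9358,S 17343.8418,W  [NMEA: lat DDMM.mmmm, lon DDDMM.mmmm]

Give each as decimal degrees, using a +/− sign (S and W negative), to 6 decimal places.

Point 1:
  Lat: 89 + 57/60 + 14.22/3600 = 89.9539500
  N → positive
  Longitude: 4′ + 26″ = 4.43333′; 162 + 4.43333/60 = 162.0738889
  E → positive
Point 2:
  Latitude: split at 2 digits → 07° and 48.657′; 7 + 48.657/60 = 7.8109500
  S ⇒ negate
  Longitude: split at 3 digits → 117° and 50.41478′; 117 + 50.41478/60 = 117.8402463
  E → positive
Point 3:
  Lat: 35′ + 37″ = 35.61667′; 65 + 35.61667/60 = 65.5936111
  hemisphere S, so the sign is −
  Longitude: 46′ + 20″ = 46.33333′; 130 + 46.33333/60 = 130.7722222
  W ⇒ negate
Point 4:
  φ: degrees = first 2 digits = 63, minutes = 24.9358; 63 + 24.9358/60 = 63.4155967
  S ⇒ negate
  λ: degrees = first 3 digits = 173, minutes = 43.8418; 173 + 43.8418/60 = 173.7306967
  W → negative

1. 89.953950, 162.073889
2. -7.810950, 117.840246
3. -65.593611, -130.772222
4. -63.415597, -173.730697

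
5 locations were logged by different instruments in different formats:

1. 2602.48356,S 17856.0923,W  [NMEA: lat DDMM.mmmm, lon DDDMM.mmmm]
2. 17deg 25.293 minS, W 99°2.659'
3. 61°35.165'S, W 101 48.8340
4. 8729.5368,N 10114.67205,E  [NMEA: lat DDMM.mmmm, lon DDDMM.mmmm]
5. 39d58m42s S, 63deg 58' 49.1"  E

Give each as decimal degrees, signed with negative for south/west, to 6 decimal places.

1. -26.041393, -178.934872
2. -17.421550, -99.044317
3. -61.586083, -101.813900
4. 87.492280, 101.244534
5. -39.978333, 63.980306

Point 1:
  Latitude: split at 2 digits → 26° and 2.48356′; 26 + 2.48356/60 = 26.0413927
  hemisphere S, so the sign is −
  λ: split at 3 digits → 178° and 56.0923′; 178 + 56.0923/60 = 178.9348717
  W ⇒ negate
Point 2:
  Lat: 17 + 25.293/60 = 17.4215500
  S → negative
  λ: 2.659′ = 0.044317°; total 99.0443167
  W → negative
Point 3:
  φ: 61 + 35.165/60 = 61.5860833
  hemisphere S, so the sign is −
  λ: 48.834′ = 0.813900°; total 101.8139000
  W → negative
Point 4:
  Lat: degrees = first 2 digits = 87, minutes = 29.5368; 87 + 29.5368/60 = 87.4922800
  N ⇒ keep positive
  Longitude: degrees = first 3 digits = 101, minutes = 14.67205; 101 + 14.67205/60 = 101.2445342
  E ⇒ keep positive
Point 5:
  φ: 39° + 58/60 + 42/3600 = 39 + 0.966667 + 0.011667 = 39.9783333
  S ⇒ negate
  Lon: 63° + 58/60 + 49.1/3600 = 63 + 0.966667 + 0.013639 = 63.9803056
  E → positive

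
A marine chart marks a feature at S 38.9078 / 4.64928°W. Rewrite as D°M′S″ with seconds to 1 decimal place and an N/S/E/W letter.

Lat: whole degrees 38; 54.46800′ → 54′ and 28.080″
λ: 0.649280° → 38.95680′; 0.95680 × 60 = 57.408″

38°54′28.1″ S, 4°38′57.4″ W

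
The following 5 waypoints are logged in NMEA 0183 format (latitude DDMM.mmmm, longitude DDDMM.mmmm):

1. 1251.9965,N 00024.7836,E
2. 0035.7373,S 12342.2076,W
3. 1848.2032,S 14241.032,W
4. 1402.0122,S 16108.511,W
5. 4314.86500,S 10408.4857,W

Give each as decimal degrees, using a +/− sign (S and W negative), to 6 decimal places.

1. 12.866608, 0.413060
2. -0.595622, -123.703460
3. -18.803387, -142.683867
4. -14.033537, -161.141850
5. -43.247750, -104.141428

Point 1:
  Latitude: split at 2 digits → 12° and 51.9965′; 12 + 51.9965/60 = 12.8666083
  N → positive
  λ: degrees = first 3 digits = 0, minutes = 24.7836; 0 + 24.7836/60 = 0.4130600
  E ⇒ keep positive
Point 2:
  Latitude: split at 2 digits → 00° and 35.7373′; 0 + 35.7373/60 = 0.5956217
  hemisphere S, so the sign is −
  Lon: split at 3 digits → 123° and 42.2076′; 123 + 42.2076/60 = 123.7034600
  hemisphere W, so the sign is −
Point 3:
  φ: degrees = first 2 digits = 18, minutes = 48.2032; 18 + 48.2032/60 = 18.8033867
  S → negative
  Lon: split at 3 digits → 142° and 41.032′; 142 + 41.032/60 = 142.6838667
  hemisphere W, so the sign is −
Point 4:
  Lat: degrees = first 2 digits = 14, minutes = 2.0122; 14 + 2.0122/60 = 14.0335367
  hemisphere S, so the sign is −
  λ: split at 3 digits → 161° and 8.511′; 161 + 8.511/60 = 161.1418500
  W → negative
Point 5:
  φ: degrees = first 2 digits = 43, minutes = 14.865; 43 + 14.865/60 = 43.2477500
  S ⇒ negate
  Longitude: degrees = first 3 digits = 104, minutes = 8.4857; 104 + 8.4857/60 = 104.1414283
  hemisphere W, so the sign is −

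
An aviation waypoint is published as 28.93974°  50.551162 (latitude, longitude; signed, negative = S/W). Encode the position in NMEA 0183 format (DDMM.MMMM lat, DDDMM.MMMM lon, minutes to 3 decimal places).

Lat: 28° + 0.939740 × 60 = 28° 56.38440′
λ: minutes = (50.551162 − 50) × 60 = 33.06972

2856.384,N / 05033.070,E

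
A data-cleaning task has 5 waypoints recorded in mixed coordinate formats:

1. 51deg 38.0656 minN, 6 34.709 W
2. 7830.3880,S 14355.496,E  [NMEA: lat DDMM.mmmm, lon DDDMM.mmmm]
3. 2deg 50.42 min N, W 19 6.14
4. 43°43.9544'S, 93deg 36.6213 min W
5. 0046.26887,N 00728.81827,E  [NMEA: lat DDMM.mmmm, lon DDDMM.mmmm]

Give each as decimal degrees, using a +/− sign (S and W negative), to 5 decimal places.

1. 51.63443, -6.57848
2. -78.50647, 143.92493
3. 2.84033, -19.10233
4. -43.73257, -93.61036
5. 0.77115, 7.48030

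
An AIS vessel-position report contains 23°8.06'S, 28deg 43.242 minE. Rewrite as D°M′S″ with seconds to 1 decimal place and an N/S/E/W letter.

23°08′3.6″ S, 28°43′14.5″ E

Lat: fractional minutes 0.06000 × 60 = 3.600″
Longitude: 43.24200′ → 43′ and 0.24200 × 60 = 14.520″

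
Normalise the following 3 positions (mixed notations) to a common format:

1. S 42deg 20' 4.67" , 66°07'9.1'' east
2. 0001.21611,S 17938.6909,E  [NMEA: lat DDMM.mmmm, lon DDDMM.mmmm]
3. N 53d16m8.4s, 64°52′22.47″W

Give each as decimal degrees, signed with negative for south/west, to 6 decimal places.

1. -42.334631, 66.119194
2. -0.020269, 179.644848
3. 53.269000, -64.872908

Point 1:
  φ: 42 + 20/60 + 4.67/3600 = 42.3346306
  S ⇒ negate
  λ: 66 + 7/60 + 9.1/3600 = 66.1191944
  E ⇒ keep positive
Point 2:
  Latitude: split at 2 digits → 00° and 1.21611′; 0 + 1.21611/60 = 0.0202685
  hemisphere S, so the sign is −
  Lon: degrees = first 3 digits = 179, minutes = 38.6909; 179 + 38.6909/60 = 179.6448483
  E ⇒ keep positive
Point 3:
  φ: 53° + 16/60 + 8.4/3600 = 53 + 0.266667 + 0.002333 = 53.2690000
  N → positive
  Lon: 64 + 52/60 + 22.47/3600 = 64.8729083
  W ⇒ negate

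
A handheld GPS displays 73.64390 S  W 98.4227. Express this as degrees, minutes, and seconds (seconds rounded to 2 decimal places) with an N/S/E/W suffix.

Latitude: whole degrees 73; 38.63400′ → 38′ and 38.0400″
Longitude: whole degrees 98; 25.36200′ → 25′ and 21.7200″

73°38′38.04″ S, 98°25′21.72″ W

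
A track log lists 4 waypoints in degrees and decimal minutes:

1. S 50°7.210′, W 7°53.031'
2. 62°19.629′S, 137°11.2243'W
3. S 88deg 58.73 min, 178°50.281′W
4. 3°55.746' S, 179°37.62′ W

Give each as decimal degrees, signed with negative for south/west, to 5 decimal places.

1. -50.12017, -7.88385
2. -62.32715, -137.18707
3. -88.97883, -178.83802
4. -3.92910, -179.62700

Point 1:
  Lat: 50 + 7.21/60 = 50.120167
  S ⇒ negate
  Lon: 53.031′ = 0.883850°; total 7.883850
  W ⇒ negate
Point 2:
  Latitude: 19.629′ = 0.327150°; total 62.327150
  S ⇒ negate
  Longitude: 137 + 11.2243/60 = 137.187072
  hemisphere W, so the sign is −
Point 3:
  Latitude: 58.73′ = 0.978833°; total 88.978833
  S ⇒ negate
  λ: 178 + 50.281/60 = 178.838017
  W → negative
Point 4:
  Latitude: 55.746′ = 0.929100°; total 3.929100
  S ⇒ negate
  Longitude: 179 + 37.62/60 = 179.627000
  W → negative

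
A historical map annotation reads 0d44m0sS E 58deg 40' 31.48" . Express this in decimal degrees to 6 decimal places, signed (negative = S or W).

-0.733333, 58.675411

Lat: 0 + 44/60 + 0/3600 = 0.7333333
S → negative
Lon: 58 + 40/60 + 31.48/3600 = 58.6754111
E → positive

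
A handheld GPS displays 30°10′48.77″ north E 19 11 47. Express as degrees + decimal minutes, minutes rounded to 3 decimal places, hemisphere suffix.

Lat: seconds/60 = 0.81283; minutes = 10 + 0.81283 = 10.81283
Lon: seconds/60 = 0.78333; minutes = 11 + 0.78333 = 11.78333

30° 10.813′ N, 19° 11.783′ E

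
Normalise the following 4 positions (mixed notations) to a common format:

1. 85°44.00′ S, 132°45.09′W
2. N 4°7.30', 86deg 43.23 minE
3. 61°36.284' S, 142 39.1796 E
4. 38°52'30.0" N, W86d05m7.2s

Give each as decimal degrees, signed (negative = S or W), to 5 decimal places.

Point 1:
  Lat: 85 + 44/60 = 85.733333
  S → negative
  λ: 45.09′ = 0.751500°; total 132.751500
  W ⇒ negate
Point 2:
  Latitude: 4 + 7.3/60 = 4.121667
  N → positive
  Lon: 43.23′ = 0.720500°; total 86.720500
  E ⇒ keep positive
Point 3:
  Latitude: 36.284′ = 0.604733°; total 61.604733
  S ⇒ negate
  Lon: 142 + 39.1796/60 = 142.652993
  E ⇒ keep positive
Point 4:
  Lat: 38° + 52/60 + 30/3600 = 38 + 0.866667 + 0.008333 = 38.875000
  N ⇒ keep positive
  Longitude: 5′ + 7.2″ = 5.12000′; 86 + 5.12000/60 = 86.085333
  W ⇒ negate

1. -85.73333, -132.75150
2. 4.12167, 86.72050
3. -61.60473, 142.65299
4. 38.87500, -86.08533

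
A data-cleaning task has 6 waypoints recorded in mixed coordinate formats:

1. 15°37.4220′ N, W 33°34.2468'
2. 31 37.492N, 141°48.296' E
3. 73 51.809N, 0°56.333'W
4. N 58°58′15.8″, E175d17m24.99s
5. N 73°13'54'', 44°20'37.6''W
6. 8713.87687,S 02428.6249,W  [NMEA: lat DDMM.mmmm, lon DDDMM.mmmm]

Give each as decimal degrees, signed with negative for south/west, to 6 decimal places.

Point 1:
  φ: 15 + 37.422/60 = 15.6237000
  N → positive
  Lon: 33 + 34.2468/60 = 33.5707800
  W ⇒ negate
Point 2:
  φ: 37.492′ = 0.624867°; total 31.6248667
  N ⇒ keep positive
  Lon: 141 + 48.296/60 = 141.8049333
  E → positive
Point 3:
  φ: 73 + 51.809/60 = 73.8634833
  N ⇒ keep positive
  Longitude: 0 + 56.333/60 = 0.9388833
  W ⇒ negate
Point 4:
  Latitude: 58′ + 15.8″ = 58.26333′; 58 + 58.26333/60 = 58.9710556
  N → positive
  Longitude: 17′ + 24.99″ = 17.41650′; 175 + 17.41650/60 = 175.2902750
  E ⇒ keep positive
Point 5:
  φ: 73° + 13/60 + 54/3600 = 73 + 0.216667 + 0.015000 = 73.2316667
  N ⇒ keep positive
  Lon: 44° + 20/60 + 37.6/3600 = 44 + 0.333333 + 0.010444 = 44.3437778
  W → negative
Point 6:
  Latitude: split at 2 digits → 87° and 13.87687′; 87 + 13.87687/60 = 87.2312812
  S → negative
  λ: degrees = first 3 digits = 24, minutes = 28.6249; 24 + 28.6249/60 = 24.4770817
  W ⇒ negate

1. 15.623700, -33.570780
2. 31.624867, 141.804933
3. 73.863483, -0.938883
4. 58.971056, 175.290275
5. 73.231667, -44.343778
6. -87.231281, -24.477082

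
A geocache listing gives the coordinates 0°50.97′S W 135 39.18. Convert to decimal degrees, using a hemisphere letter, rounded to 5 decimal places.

Lat: 50.97′ = 0.849500°; total 0.849500
Lon: 135 + 39.18/60 = 135.653000

0.84950° S, 135.65300° W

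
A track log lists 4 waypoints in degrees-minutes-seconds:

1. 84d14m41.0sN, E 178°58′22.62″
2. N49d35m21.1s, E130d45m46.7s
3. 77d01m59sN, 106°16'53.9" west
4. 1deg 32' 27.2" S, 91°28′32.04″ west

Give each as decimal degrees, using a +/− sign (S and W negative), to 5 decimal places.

1. 84.24472, 178.97295
2. 49.58919, 130.76297
3. 77.03306, -106.28164
4. -1.54089, -91.47557

Point 1:
  φ: 84 + 14/60 + 41/3600 = 84.244722
  N ⇒ keep positive
  λ: 178° + 58/60 + 22.62/3600 = 178 + 0.966667 + 0.006283 = 178.972950
  E → positive
Point 2:
  Lat: 35′ + 21.1″ = 35.35167′; 49 + 35.35167/60 = 49.589194
  N → positive
  Longitude: 45′ + 46.7″ = 45.77833′; 130 + 45.77833/60 = 130.762972
  E → positive
Point 3:
  Latitude: 77 + 1/60 + 59/3600 = 77.033056
  N → positive
  Lon: 16′ + 53.9″ = 16.89833′; 106 + 16.89833/60 = 106.281639
  W ⇒ negate
Point 4:
  φ: 32′ + 27.2″ = 32.45333′; 1 + 32.45333/60 = 1.540889
  S ⇒ negate
  Longitude: 91 + 28/60 + 32.04/3600 = 91.475567
  W ⇒ negate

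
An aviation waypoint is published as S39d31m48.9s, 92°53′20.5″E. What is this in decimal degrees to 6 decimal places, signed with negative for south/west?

Lat: 39 + 31/60 + 48.9/3600 = 39.5302500
S → negative
Longitude: 92 + 53/60 + 20.5/3600 = 92.8890278
E ⇒ keep positive

-39.530250, 92.889028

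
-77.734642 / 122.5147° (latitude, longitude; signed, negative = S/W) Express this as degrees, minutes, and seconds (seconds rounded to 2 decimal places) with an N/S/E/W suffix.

Latitude is negative → S; |value| = 77.734642
φ: 0.734642 × 60 = 44.07852′ → 44′, remainder × 60 = 4.7112″
Longitude: 0.514700° → 30.88200′; 0.88200 × 60 = 52.9200″

77°44′4.71″ S, 122°30′52.92″ E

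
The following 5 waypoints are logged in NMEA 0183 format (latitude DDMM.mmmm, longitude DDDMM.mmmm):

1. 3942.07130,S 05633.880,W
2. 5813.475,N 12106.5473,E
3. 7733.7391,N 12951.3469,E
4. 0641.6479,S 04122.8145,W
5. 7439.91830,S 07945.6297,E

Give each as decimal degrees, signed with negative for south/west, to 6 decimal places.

Point 1:
  Latitude: degrees = first 2 digits = 39, minutes = 42.0713; 39 + 42.0713/60 = 39.7011883
  hemisphere S, so the sign is −
  λ: degrees = first 3 digits = 56, minutes = 33.88; 56 + 33.88/60 = 56.5646667
  hemisphere W, so the sign is −
Point 2:
  φ: degrees = first 2 digits = 58, minutes = 13.475; 58 + 13.475/60 = 58.2245833
  N → positive
  λ: degrees = first 3 digits = 121, minutes = 6.5473; 121 + 6.5473/60 = 121.1091217
  E → positive
Point 3:
  Lat: split at 2 digits → 77° and 33.7391′; 77 + 33.7391/60 = 77.5623183
  N → positive
  Longitude: degrees = first 3 digits = 129, minutes = 51.3469; 129 + 51.3469/60 = 129.8557817
  E ⇒ keep positive
Point 4:
  φ: split at 2 digits → 06° and 41.6479′; 6 + 41.6479/60 = 6.6941317
  hemisphere S, so the sign is −
  λ: split at 3 digits → 041° and 22.8145′; 41 + 22.8145/60 = 41.3802417
  hemisphere W, so the sign is −
Point 5:
  φ: split at 2 digits → 74° and 39.9183′; 74 + 39.9183/60 = 74.6653050
  hemisphere S, so the sign is −
  Longitude: split at 3 digits → 079° and 45.6297′; 79 + 45.6297/60 = 79.7604950
  E ⇒ keep positive

1. -39.701188, -56.564667
2. 58.224583, 121.109122
3. 77.562318, 129.855782
4. -6.694132, -41.380242
5. -74.665305, 79.760495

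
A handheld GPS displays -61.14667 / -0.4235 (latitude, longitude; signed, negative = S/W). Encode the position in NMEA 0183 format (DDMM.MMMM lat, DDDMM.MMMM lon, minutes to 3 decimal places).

Latitude is negative → S; |value| = 61.146670
φ: fractional part 0.146670 → 8.80020 minutes
Longitude is negative → W; |value| = 0.423500
λ: fractional part 0.423500 → 25.41000 minutes

6108.800,S / 00025.410,W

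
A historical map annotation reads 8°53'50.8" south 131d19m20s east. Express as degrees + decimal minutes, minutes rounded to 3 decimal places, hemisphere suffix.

8° 53.847′ S, 131° 19.333′ E

Latitude: 53 + 50.8/60 = 53.84667′
Longitude: 19 + 20/60 = 19.33333′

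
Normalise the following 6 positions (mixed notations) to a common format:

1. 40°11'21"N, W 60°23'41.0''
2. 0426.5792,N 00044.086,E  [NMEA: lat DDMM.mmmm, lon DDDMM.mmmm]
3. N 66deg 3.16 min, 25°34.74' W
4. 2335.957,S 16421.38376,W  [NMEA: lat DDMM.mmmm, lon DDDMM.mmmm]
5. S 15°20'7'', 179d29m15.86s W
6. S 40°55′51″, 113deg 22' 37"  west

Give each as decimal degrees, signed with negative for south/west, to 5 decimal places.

Point 1:
  Lat: 40° + 11/60 + 21/3600 = 40 + 0.183333 + 0.005833 = 40.189167
  N → positive
  Longitude: 60° + 23/60 + 41/3600 = 60 + 0.383333 + 0.011389 = 60.394722
  W ⇒ negate
Point 2:
  φ: split at 2 digits → 04° and 26.5792′; 4 + 26.5792/60 = 4.442987
  N ⇒ keep positive
  Longitude: degrees = first 3 digits = 0, minutes = 44.086; 0 + 44.086/60 = 0.734767
  E ⇒ keep positive
Point 3:
  Latitude: 66 + 3.16/60 = 66.052667
  N → positive
  Lon: 34.74′ = 0.579000°; total 25.579000
  hemisphere W, so the sign is −
Point 4:
  φ: degrees = first 2 digits = 23, minutes = 35.957; 23 + 35.957/60 = 23.599283
  S → negative
  Longitude: degrees = first 3 digits = 164, minutes = 21.38376; 164 + 21.38376/60 = 164.356396
  W → negative
Point 5:
  Latitude: 15 + 20/60 + 7/3600 = 15.335278
  S ⇒ negate
  λ: 179 + 29/60 + 15.86/3600 = 179.487739
  W → negative
Point 6:
  φ: 40° + 55/60 + 51/3600 = 40 + 0.916667 + 0.014167 = 40.930833
  hemisphere S, so the sign is −
  Longitude: 113° + 22/60 + 37/3600 = 113 + 0.366667 + 0.010278 = 113.376944
  W → negative

1. 40.18917, -60.39472
2. 4.44299, 0.73477
3. 66.05267, -25.57900
4. -23.59928, -164.35640
5. -15.33528, -179.48774
6. -40.93083, -113.37694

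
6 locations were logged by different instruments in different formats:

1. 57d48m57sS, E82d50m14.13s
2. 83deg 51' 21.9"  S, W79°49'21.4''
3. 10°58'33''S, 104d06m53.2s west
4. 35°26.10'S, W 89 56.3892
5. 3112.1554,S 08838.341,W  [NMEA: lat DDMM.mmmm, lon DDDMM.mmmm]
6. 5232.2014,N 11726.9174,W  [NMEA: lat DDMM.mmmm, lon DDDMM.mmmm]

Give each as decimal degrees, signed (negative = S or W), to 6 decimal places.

Point 1:
  φ: 48′ + 57″ = 48.95000′; 57 + 48.95000/60 = 57.8158333
  hemisphere S, so the sign is −
  Longitude: 82° + 50/60 + 14.13/3600 = 82 + 0.833333 + 0.003925 = 82.8372583
  E ⇒ keep positive
Point 2:
  Latitude: 83° + 51/60 + 21.9/3600 = 83 + 0.850000 + 0.006083 = 83.8560833
  S ⇒ negate
  Lon: 49′ + 21.4″ = 49.35667′; 79 + 49.35667/60 = 79.8226111
  W → negative
Point 3:
  φ: 10° + 58/60 + 33/3600 = 10 + 0.966667 + 0.009167 = 10.9758333
  S → negative
  Lon: 6′ + 53.2″ = 6.88667′; 104 + 6.88667/60 = 104.1147778
  W → negative
Point 4:
  φ: 26.1′ = 0.435000°; total 35.4350000
  S → negative
  Longitude: 56.3892′ = 0.939820°; total 89.9398200
  hemisphere W, so the sign is −
Point 5:
  Lat: degrees = first 2 digits = 31, minutes = 12.1554; 31 + 12.1554/60 = 31.2025900
  hemisphere S, so the sign is −
  Lon: split at 3 digits → 088° and 38.341′; 88 + 38.341/60 = 88.6390167
  W ⇒ negate
Point 6:
  Lat: split at 2 digits → 52° and 32.2014′; 52 + 32.2014/60 = 52.5366900
  N ⇒ keep positive
  Lon: split at 3 digits → 117° and 26.9174′; 117 + 26.9174/60 = 117.4486233
  hemisphere W, so the sign is −

1. -57.815833, 82.837258
2. -83.856083, -79.822611
3. -10.975833, -104.114778
4. -35.435000, -89.939820
5. -31.202590, -88.639017
6. 52.536690, -117.448623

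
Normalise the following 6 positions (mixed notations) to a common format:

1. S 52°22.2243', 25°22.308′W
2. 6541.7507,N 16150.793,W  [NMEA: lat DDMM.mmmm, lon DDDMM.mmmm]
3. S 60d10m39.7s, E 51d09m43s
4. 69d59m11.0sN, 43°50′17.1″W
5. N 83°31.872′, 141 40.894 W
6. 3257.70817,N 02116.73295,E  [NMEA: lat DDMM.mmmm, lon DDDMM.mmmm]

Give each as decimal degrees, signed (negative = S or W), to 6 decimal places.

1. -52.370405, -25.371800
2. 65.695845, -161.846550
3. -60.177694, 51.161944
4. 69.986389, -43.838083
5. 83.531200, -141.681567
6. 32.961803, 21.278883

Point 1:
  Lat: 52 + 22.2243/60 = 52.3704050
  S → negative
  λ: 25 + 22.308/60 = 25.3718000
  W ⇒ negate
Point 2:
  Lat: split at 2 digits → 65° and 41.7507′; 65 + 41.7507/60 = 65.6958450
  N → positive
  λ: split at 3 digits → 161° and 50.793′; 161 + 50.793/60 = 161.8465500
  W ⇒ negate
Point 3:
  Latitude: 10′ + 39.7″ = 10.66167′; 60 + 10.66167/60 = 60.1776944
  hemisphere S, so the sign is −
  λ: 51 + 9/60 + 43/3600 = 51.1619444
  E ⇒ keep positive
Point 4:
  Latitude: 69 + 59/60 + 11/3600 = 69.9863889
  N ⇒ keep positive
  λ: 50′ + 17.1″ = 50.28500′; 43 + 50.28500/60 = 43.8380833
  hemisphere W, so the sign is −
Point 5:
  Lat: 83 + 31.872/60 = 83.5312000
  N → positive
  λ: 141 + 40.894/60 = 141.6815667
  hemisphere W, so the sign is −
Point 6:
  φ: degrees = first 2 digits = 32, minutes = 57.70817; 32 + 57.70817/60 = 32.9618028
  N → positive
  λ: split at 3 digits → 021° and 16.73295′; 21 + 16.73295/60 = 21.2788825
  E → positive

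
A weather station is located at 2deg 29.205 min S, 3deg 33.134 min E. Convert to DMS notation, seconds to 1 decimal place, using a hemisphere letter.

Lat: 29.20500′ → 29′ and 0.20500 × 60 = 12.300″
λ: fractional minutes 0.13400 × 60 = 8.040″

2°29′12.3″ S, 3°33′8.0″ E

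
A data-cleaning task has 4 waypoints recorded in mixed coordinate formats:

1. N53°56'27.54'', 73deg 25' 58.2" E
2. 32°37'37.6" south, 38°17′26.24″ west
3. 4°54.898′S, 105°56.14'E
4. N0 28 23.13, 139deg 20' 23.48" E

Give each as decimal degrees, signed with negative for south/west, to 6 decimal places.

1. 53.940983, 73.432833
2. -32.627111, -38.290622
3. -4.914967, 105.935667
4. 0.473092, 139.339856

Point 1:
  Lat: 56′ + 27.54″ = 56.45900′; 53 + 56.45900/60 = 53.9409833
  N → positive
  λ: 25′ + 58.2″ = 25.97000′; 73 + 25.97000/60 = 73.4328333
  E ⇒ keep positive
Point 2:
  Latitude: 37′ + 37.6″ = 37.62667′; 32 + 37.62667/60 = 32.6271111
  S → negative
  Longitude: 17′ + 26.24″ = 17.43733′; 38 + 17.43733/60 = 38.2906222
  hemisphere W, so the sign is −
Point 3:
  φ: 54.898′ = 0.914967°; total 4.9149667
  S → negative
  Lon: 56.14′ = 0.935667°; total 105.9356667
  E ⇒ keep positive
Point 4:
  Latitude: 0° + 28/60 + 23.13/3600 = 0 + 0.466667 + 0.006425 = 0.4730917
  N → positive
  Lon: 139° + 20/60 + 23.48/3600 = 139 + 0.333333 + 0.006522 = 139.3398556
  E ⇒ keep positive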